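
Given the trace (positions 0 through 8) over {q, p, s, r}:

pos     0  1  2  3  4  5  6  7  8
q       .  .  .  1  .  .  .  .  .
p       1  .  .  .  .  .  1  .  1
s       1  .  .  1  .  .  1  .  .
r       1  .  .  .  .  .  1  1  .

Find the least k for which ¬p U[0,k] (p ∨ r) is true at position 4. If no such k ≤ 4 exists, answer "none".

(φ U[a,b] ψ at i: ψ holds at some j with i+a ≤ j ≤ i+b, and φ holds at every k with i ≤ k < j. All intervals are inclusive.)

2

Need earliest j ≥ 4 with (p ∨ r), and ¬p at every k in [4,j-1].
  j=4: rhs fails.
  j=5: rhs fails.
  j=6: rhs holds; lhs holds on [4,5]. k = 2.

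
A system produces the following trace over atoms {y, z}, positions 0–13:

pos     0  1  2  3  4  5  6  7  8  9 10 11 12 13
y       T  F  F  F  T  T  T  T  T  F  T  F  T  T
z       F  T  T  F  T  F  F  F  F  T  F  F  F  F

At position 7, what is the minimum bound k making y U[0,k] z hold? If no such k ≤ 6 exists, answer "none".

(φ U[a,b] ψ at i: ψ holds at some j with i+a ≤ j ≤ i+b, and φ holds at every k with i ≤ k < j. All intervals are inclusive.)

Need earliest j ≥ 7 with z, and y at every k in [7,j-1].
  j=7: rhs fails.
  j=8: rhs fails.
  j=9: rhs holds; lhs holds on [7,8]. k = 2.

2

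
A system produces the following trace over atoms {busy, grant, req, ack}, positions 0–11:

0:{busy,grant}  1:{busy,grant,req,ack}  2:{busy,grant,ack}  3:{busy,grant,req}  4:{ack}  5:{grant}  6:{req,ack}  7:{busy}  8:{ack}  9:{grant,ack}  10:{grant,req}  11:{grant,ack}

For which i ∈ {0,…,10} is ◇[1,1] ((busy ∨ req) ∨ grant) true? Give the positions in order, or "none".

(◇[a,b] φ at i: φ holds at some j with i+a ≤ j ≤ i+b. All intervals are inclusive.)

Evaluate at each i in [0,10]:
  i=0: ✓ (witness j=1)
  i=1: ✓ (witness j=2)
  i=2: ✓ (witness j=3)
  i=3: ✗ (none in [4,4])
  i=4: ✓ (witness j=5)
  i=5: ✓ (witness j=6)
  i=6: ✓ (witness j=7)
  i=7: ✗ (none in [8,8])
  i=8: ✓ (witness j=9)
  i=9: ✓ (witness j=10)
  i=10: ✓ (witness j=11)

0, 1, 2, 4, 5, 6, 8, 9, 10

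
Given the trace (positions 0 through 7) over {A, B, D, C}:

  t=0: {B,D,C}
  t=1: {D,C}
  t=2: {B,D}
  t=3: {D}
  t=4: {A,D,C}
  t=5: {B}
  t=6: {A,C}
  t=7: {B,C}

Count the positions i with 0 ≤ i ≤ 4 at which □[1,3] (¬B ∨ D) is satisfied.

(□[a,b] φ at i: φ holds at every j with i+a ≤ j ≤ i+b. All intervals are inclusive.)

2

Evaluate at each i in [0,4]:
  i=0: ✓ (all of [1,3])
  i=1: ✓ (all of [2,4])
  i=2: ✗ (fails at j=5)
  i=3: ✗ (fails at j=5)
  i=4: ✗ (fails at j=5)
Positions where it holds: {0, 1} → 2.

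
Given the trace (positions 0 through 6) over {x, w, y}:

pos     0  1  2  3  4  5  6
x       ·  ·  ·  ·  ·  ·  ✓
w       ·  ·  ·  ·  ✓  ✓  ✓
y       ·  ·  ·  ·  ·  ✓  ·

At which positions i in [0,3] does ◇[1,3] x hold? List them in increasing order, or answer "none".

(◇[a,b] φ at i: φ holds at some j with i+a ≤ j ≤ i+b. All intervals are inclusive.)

3

Evaluate at each i in [0,3]:
  i=0: ✗ (none in [1,3])
  i=1: ✗ (none in [2,4])
  i=2: ✗ (none in [3,5])
  i=3: ✓ (witness j=6)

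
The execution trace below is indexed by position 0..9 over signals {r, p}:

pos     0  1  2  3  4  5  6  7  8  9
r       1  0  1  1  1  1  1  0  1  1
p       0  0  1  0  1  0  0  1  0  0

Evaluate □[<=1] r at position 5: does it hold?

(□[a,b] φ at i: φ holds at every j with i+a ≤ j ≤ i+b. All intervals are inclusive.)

Check r at every j in [5,6]:
  j=5: true
  j=6: true
All positions satisfy it → formula holds.

Holds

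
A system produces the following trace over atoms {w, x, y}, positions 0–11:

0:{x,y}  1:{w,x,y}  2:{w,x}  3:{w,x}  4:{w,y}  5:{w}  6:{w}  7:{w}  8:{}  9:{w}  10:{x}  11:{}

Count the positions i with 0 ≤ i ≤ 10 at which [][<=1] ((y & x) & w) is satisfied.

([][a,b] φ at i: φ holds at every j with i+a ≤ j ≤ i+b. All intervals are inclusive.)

Evaluate at each i in [0,10]:
  i=0: ✗ (fails at j=0)
  i=1: ✗ (fails at j=2)
  i=2: ✗ (fails at j=2)
  i=3: ✗ (fails at j=3)
  i=4: ✗ (fails at j=4)
  i=5: ✗ (fails at j=5)
  i=6: ✗ (fails at j=6)
  i=7: ✗ (fails at j=7)
  i=8: ✗ (fails at j=8)
  i=9: ✗ (fails at j=9)
  i=10: ✗ (fails at j=10)
Positions where it holds: {} → 0.

0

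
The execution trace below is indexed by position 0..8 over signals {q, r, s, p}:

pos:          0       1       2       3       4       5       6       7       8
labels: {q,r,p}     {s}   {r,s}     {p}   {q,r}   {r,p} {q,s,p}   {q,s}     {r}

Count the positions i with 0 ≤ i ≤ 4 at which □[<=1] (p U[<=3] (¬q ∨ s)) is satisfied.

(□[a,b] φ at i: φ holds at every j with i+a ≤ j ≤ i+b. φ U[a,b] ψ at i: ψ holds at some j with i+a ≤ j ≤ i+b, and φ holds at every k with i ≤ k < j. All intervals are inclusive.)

Evaluate at each i in [0,4]:
  i=0: ✓ (all of [0,1])
  i=1: ✓ (all of [1,2])
  i=2: ✓ (all of [2,3])
  i=3: ✗ (fails at j=4)
  i=4: ✗ (fails at j=4)
Positions where it holds: {0, 1, 2} → 3.

3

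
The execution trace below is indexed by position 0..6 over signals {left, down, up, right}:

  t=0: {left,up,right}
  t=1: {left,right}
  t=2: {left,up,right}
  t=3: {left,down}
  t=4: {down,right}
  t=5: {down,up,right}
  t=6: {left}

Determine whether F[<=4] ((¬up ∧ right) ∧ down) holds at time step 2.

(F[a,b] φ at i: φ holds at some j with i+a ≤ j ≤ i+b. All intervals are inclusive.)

Check ((¬up ∧ right) ∧ down) at each j in [2,6]:
  j=2: false
  j=3: false
  j=4: true
  j=5: false
  j=6: false
Found at j=4 → formula holds.

Holds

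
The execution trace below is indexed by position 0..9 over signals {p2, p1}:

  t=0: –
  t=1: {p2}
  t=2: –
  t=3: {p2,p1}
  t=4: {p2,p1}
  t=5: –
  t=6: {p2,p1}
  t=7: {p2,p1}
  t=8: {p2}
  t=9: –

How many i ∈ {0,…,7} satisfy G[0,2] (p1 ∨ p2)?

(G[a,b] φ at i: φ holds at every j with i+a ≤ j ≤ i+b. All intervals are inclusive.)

Evaluate at each i in [0,7]:
  i=0: ✗ (fails at j=0)
  i=1: ✗ (fails at j=2)
  i=2: ✗ (fails at j=2)
  i=3: ✗ (fails at j=5)
  i=4: ✗ (fails at j=5)
  i=5: ✗ (fails at j=5)
  i=6: ✓ (all of [6,8])
  i=7: ✗ (fails at j=9)
Positions where it holds: {6} → 1.

1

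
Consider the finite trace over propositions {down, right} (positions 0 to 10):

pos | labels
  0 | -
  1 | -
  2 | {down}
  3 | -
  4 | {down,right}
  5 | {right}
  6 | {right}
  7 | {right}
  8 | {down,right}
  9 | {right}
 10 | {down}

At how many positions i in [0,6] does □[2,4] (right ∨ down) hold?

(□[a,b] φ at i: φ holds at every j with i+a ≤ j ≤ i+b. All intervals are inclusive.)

5

Evaluate at each i in [0,6]:
  i=0: ✗ (fails at j=3)
  i=1: ✗ (fails at j=3)
  i=2: ✓ (all of [4,6])
  i=3: ✓ (all of [5,7])
  i=4: ✓ (all of [6,8])
  i=5: ✓ (all of [7,9])
  i=6: ✓ (all of [8,10])
Positions where it holds: {2, 3, 4, 5, 6} → 5.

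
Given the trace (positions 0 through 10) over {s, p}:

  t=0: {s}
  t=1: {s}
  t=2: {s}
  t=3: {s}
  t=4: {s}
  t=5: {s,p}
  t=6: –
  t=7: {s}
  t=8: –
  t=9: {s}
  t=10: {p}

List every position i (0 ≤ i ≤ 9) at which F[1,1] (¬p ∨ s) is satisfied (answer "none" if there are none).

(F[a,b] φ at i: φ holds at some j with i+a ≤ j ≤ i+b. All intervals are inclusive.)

Evaluate at each i in [0,9]:
  i=0: ✓ (witness j=1)
  i=1: ✓ (witness j=2)
  i=2: ✓ (witness j=3)
  i=3: ✓ (witness j=4)
  i=4: ✓ (witness j=5)
  i=5: ✓ (witness j=6)
  i=6: ✓ (witness j=7)
  i=7: ✓ (witness j=8)
  i=8: ✓ (witness j=9)
  i=9: ✗ (none in [10,10])

0, 1, 2, 3, 4, 5, 6, 7, 8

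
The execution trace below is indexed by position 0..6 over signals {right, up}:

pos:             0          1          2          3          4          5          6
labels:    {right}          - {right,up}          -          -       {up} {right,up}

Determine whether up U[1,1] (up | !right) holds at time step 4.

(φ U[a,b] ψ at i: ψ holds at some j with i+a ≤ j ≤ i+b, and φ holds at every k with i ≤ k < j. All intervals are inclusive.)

Need some j in [5,5] with (up | !right), and up at every k in [4,j-1].
  j=5: (up | !right) holds, but up fails at k=4 → not this j.
No j in the window works → until fails.

No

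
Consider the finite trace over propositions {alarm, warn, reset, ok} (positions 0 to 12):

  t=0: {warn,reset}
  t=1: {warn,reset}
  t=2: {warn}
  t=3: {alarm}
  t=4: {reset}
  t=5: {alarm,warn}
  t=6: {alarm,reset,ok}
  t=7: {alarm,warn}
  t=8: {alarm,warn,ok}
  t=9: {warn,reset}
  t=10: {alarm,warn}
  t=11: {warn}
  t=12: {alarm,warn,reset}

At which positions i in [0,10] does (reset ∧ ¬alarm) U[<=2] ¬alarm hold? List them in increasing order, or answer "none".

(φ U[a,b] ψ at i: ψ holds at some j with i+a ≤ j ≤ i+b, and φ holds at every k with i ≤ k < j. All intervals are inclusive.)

0, 1, 2, 4, 9

Evaluate at each i in [0,10]:
  i=0: ✓ (rhs at j=0)
  i=1: ✓ (rhs at j=1)
  i=2: ✓ (rhs at j=2)
  i=3: ✗ (lhs fails at k=3 before rhs at j=4)
  i=4: ✓ (rhs at j=4)
  i=5: ✗ (no rhs in [5,7])
  i=6: ✗ (no rhs in [6,8])
  i=7: ✗ (lhs fails at k=7 before rhs at j=9)
  i=8: ✗ (lhs fails at k=8 before rhs at j=9)
  i=9: ✓ (rhs at j=9)
  i=10: ✗ (lhs fails at k=10 before rhs at j=11)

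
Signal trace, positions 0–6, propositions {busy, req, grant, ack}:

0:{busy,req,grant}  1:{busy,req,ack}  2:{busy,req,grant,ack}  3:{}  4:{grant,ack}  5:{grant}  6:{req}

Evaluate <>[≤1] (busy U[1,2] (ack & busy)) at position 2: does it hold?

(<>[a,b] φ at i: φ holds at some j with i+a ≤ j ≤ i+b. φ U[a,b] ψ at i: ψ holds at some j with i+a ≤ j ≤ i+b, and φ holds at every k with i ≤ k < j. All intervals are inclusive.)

Check (busy U[1,2] (ack & busy)) at each j in [2,3]:
  j=2: fails
  j=3: fails
No position in the window satisfies it → formula fails.

False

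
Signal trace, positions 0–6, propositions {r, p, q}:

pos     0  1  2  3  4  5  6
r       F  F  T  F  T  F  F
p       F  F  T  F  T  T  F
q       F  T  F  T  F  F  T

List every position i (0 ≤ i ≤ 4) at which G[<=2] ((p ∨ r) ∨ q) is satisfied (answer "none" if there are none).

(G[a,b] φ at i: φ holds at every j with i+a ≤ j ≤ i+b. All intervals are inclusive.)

1, 2, 3, 4

Evaluate at each i in [0,4]:
  i=0: ✗ (fails at j=0)
  i=1: ✓ (all of [1,3])
  i=2: ✓ (all of [2,4])
  i=3: ✓ (all of [3,5])
  i=4: ✓ (all of [4,6])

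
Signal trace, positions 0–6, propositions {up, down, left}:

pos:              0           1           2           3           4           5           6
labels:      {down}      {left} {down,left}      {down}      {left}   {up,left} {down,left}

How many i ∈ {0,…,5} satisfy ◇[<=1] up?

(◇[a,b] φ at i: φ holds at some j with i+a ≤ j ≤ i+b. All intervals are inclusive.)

2

Evaluate at each i in [0,5]:
  i=0: ✗ (none in [0,1])
  i=1: ✗ (none in [1,2])
  i=2: ✗ (none in [2,3])
  i=3: ✗ (none in [3,4])
  i=4: ✓ (witness j=5)
  i=5: ✓ (witness j=5)
Positions where it holds: {4, 5} → 2.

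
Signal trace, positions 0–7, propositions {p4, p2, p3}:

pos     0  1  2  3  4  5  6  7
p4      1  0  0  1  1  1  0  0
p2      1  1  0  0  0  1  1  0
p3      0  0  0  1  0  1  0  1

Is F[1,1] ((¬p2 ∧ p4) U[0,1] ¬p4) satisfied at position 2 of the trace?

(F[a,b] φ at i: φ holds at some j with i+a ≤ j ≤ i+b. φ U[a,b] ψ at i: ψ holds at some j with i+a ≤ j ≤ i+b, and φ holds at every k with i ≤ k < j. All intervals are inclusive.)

Does not hold

Check ((¬p2 ∧ p4) U[0,1] ¬p4) at each j in [3,3]:
  j=3: fails
No position in the window satisfies it → formula fails.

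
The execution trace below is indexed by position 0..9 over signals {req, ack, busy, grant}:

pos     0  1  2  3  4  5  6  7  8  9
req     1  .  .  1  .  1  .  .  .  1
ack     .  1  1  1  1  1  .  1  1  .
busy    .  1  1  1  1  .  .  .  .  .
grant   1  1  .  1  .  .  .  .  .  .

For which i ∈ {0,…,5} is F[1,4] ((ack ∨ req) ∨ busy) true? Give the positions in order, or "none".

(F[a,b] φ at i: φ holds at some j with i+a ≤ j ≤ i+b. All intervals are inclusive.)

Evaluate at each i in [0,5]:
  i=0: ✓ (witness j=1)
  i=1: ✓ (witness j=2)
  i=2: ✓ (witness j=3)
  i=3: ✓ (witness j=4)
  i=4: ✓ (witness j=5)
  i=5: ✓ (witness j=7)

0, 1, 2, 3, 4, 5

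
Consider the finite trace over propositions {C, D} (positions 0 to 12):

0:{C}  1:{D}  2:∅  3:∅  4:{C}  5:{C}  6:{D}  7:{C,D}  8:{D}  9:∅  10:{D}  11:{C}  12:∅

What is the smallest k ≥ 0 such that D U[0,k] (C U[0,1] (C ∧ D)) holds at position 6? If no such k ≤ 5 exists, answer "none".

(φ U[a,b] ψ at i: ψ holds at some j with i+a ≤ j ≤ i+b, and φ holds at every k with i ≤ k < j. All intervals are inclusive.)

1

Need earliest j ≥ 6 with (C U[0,1] (C ∧ D)), and D at every k in [6,j-1].
  j=6: rhs fails.
  j=7: rhs holds; lhs holds on [6,6]. k = 1.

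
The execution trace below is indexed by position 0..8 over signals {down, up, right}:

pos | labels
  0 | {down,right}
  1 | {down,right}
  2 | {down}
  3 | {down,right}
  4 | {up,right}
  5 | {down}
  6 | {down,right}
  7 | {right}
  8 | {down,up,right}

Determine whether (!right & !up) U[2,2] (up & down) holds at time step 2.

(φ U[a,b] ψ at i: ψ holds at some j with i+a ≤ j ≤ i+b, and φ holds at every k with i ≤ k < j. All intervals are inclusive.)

Need some j in [4,4] with (up & down), and (!right & !up) at every k in [2,j-1].
  j=4: (up & down) false.
No j in the window works → until fails.

No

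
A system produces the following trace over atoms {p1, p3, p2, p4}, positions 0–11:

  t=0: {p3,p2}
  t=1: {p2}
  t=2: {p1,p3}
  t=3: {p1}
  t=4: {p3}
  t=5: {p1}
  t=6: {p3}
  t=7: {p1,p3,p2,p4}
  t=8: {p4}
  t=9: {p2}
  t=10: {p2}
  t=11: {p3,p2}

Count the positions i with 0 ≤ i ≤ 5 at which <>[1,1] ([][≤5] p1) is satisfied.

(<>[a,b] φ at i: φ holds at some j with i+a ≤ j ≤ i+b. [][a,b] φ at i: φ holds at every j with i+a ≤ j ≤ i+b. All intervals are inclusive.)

0

Evaluate at each i in [0,5]:
  i=0: ✗ (none in [1,1])
  i=1: ✗ (none in [2,2])
  i=2: ✗ (none in [3,3])
  i=3: ✗ (none in [4,4])
  i=4: ✗ (none in [5,5])
  i=5: ✗ (none in [6,6])
Positions where it holds: {} → 0.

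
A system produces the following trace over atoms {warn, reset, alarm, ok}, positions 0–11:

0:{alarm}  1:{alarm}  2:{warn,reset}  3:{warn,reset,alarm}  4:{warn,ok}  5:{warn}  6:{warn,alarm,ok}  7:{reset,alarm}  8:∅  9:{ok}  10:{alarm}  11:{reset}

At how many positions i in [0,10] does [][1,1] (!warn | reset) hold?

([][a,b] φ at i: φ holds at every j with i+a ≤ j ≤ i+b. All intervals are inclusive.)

Evaluate at each i in [0,10]:
  i=0: ✓ (all of [1,1])
  i=1: ✓ (all of [2,2])
  i=2: ✓ (all of [3,3])
  i=3: ✗ (fails at j=4)
  i=4: ✗ (fails at j=5)
  i=5: ✗ (fails at j=6)
  i=6: ✓ (all of [7,7])
  i=7: ✓ (all of [8,8])
  i=8: ✓ (all of [9,9])
  i=9: ✓ (all of [10,10])
  i=10: ✓ (all of [11,11])
Positions where it holds: {0, 1, 2, 6, 7, 8, 9, 10} → 8.

8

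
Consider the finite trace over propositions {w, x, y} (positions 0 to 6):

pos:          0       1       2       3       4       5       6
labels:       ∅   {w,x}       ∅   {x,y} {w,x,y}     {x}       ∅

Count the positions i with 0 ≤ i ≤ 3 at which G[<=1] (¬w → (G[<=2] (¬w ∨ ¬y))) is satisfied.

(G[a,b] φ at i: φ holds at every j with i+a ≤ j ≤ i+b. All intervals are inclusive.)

1

Evaluate at each i in [0,3]:
  i=0: ✓ (all of [0,1])
  i=1: ✗ (fails at j=2)
  i=2: ✗ (fails at j=2)
  i=3: ✗ (fails at j=3)
Positions where it holds: {0} → 1.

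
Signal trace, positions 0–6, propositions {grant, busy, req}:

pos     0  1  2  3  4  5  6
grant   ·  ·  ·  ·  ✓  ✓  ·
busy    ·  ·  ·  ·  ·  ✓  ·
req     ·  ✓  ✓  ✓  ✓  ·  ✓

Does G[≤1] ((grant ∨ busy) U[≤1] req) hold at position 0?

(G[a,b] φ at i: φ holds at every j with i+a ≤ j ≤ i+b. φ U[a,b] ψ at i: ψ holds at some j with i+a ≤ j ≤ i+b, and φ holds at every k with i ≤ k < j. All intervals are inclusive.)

Check ((grant ∨ busy) U[≤1] req) at every j in [0,1]:
  j=0: fails
  j=1: holds
Fails at j=0 → formula fails.

False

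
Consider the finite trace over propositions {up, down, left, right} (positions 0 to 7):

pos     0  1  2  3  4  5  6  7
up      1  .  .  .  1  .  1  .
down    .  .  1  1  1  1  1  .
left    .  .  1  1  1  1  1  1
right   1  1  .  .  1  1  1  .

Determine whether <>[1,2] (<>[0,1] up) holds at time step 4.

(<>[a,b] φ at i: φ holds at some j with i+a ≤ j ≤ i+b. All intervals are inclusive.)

Holds

Check <>[0,1] up at each j in [5,6]:
  j=5: holds (witness at 6)
  j=6: holds (witness at 6)
Found at j=5 → formula holds.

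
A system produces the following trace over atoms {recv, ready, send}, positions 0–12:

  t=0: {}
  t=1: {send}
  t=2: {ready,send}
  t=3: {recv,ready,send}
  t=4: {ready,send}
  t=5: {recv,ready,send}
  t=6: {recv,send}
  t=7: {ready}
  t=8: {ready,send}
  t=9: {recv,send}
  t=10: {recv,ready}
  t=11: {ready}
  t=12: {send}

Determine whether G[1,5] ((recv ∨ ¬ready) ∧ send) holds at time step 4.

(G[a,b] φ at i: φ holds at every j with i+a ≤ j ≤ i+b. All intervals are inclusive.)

Does not hold

Check ((recv ∨ ¬ready) ∧ send) at every j in [5,9]:
  j=5: true
  j=6: true
  j=7: false
  j=8: false
  j=9: true
Fails at j=7 → formula fails.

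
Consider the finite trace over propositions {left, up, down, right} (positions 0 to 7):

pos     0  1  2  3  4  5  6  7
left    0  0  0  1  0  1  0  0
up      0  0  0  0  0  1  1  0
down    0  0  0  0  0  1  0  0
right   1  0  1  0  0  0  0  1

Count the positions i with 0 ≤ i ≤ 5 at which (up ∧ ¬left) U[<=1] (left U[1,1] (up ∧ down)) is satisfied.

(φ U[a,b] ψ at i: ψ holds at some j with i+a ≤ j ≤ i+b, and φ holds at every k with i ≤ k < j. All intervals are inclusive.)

Evaluate at each i in [0,5]:
  i=0: ✗ (no rhs in [0,1])
  i=1: ✗ (no rhs in [1,2])
  i=2: ✗ (no rhs in [2,3])
  i=3: ✗ (no rhs in [3,4])
  i=4: ✗ (no rhs in [4,5])
  i=5: ✗ (no rhs in [5,6])
Positions where it holds: {} → 0.

0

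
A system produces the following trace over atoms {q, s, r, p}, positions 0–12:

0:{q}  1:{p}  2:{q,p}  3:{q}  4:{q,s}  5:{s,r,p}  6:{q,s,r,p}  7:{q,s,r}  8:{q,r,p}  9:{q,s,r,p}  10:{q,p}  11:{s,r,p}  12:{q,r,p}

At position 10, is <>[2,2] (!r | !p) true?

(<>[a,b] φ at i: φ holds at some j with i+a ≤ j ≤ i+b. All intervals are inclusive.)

Check (!r | !p) at each j in [12,12]:
  j=12: false
No position in the window satisfies it → formula fails.

False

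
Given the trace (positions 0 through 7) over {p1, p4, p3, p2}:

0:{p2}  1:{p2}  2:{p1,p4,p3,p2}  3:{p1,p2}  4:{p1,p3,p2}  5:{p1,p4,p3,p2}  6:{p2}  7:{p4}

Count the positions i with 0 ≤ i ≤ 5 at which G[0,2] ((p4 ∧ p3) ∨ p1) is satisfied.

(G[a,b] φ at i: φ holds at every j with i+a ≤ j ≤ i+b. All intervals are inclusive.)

2

Evaluate at each i in [0,5]:
  i=0: ✗ (fails at j=0)
  i=1: ✗ (fails at j=1)
  i=2: ✓ (all of [2,4])
  i=3: ✓ (all of [3,5])
  i=4: ✗ (fails at j=6)
  i=5: ✗ (fails at j=6)
Positions where it holds: {2, 3} → 2.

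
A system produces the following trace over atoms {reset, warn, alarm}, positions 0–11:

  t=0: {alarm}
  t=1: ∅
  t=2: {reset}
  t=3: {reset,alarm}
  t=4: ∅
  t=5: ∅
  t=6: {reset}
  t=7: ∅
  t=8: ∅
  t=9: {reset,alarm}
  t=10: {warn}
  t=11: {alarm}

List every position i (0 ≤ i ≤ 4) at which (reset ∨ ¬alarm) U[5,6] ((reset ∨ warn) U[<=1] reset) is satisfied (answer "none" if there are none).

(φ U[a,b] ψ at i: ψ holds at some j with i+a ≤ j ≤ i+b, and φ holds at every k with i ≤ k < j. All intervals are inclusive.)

Evaluate at each i in [0,4]:
  i=0: ✗ (lhs fails at k=0 before rhs at j=6)
  i=1: ✓ (rhs at j=6; lhs holds on [1,5])
  i=2: ✗ (no rhs in [7,8])
  i=3: ✓ (rhs at j=9; lhs holds on [3,8])
  i=4: ✓ (rhs at j=9; lhs holds on [4,8])

1, 3, 4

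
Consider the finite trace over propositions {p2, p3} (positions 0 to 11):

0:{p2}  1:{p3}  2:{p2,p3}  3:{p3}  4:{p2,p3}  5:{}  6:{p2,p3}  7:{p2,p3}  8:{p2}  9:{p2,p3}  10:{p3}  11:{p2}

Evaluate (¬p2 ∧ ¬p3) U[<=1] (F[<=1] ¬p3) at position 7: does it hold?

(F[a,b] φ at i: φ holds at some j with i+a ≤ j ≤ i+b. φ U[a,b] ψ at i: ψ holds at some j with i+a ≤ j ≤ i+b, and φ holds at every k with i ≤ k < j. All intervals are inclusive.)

Yes

Need some j in [7,8] with F[<=1] ¬p3, and (¬p2 ∧ ¬p3) at every k in [7,j-1].
  j=7: F[<=1] ¬p3 holds; no prefix to check → satisfied.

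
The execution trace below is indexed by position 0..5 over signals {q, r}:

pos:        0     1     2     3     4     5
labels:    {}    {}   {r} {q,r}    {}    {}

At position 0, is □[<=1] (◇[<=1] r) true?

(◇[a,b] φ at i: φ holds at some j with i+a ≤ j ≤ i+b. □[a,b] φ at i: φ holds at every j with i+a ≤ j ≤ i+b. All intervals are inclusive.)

Check ◇[<=1] r at every j in [0,1]:
  j=0: fails (none in [0,1])
  j=1: holds (witness at 2)
Fails at j=0 → formula fails.

Does not hold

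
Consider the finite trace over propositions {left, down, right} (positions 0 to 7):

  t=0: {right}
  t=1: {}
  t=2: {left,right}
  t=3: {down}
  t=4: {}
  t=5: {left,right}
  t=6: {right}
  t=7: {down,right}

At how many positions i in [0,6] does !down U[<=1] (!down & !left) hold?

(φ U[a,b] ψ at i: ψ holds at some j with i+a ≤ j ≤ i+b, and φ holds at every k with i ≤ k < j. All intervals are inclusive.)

Evaluate at each i in [0,6]:
  i=0: ✓ (rhs at j=0)
  i=1: ✓ (rhs at j=1)
  i=2: ✗ (no rhs in [2,3])
  i=3: ✗ (lhs fails at k=3 before rhs at j=4)
  i=4: ✓ (rhs at j=4)
  i=5: ✓ (rhs at j=6; lhs holds on [5,5])
  i=6: ✓ (rhs at j=6)
Positions where it holds: {0, 1, 4, 5, 6} → 5.

5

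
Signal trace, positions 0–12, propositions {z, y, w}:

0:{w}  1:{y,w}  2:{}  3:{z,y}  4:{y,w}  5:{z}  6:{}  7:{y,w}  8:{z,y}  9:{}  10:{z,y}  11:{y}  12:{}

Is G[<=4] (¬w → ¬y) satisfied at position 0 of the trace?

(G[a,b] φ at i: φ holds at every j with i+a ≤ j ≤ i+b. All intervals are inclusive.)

No

Check (¬w → ¬y) at every j in [0,4]:
  j=0: antecedent false → ✓
  j=1: antecedent false → ✓
  j=2: antecedent true; consequent true → ✓
  j=3: antecedent true; consequent false → ✗
  j=4: antecedent false → ✓
Fails at j=3 → formula fails.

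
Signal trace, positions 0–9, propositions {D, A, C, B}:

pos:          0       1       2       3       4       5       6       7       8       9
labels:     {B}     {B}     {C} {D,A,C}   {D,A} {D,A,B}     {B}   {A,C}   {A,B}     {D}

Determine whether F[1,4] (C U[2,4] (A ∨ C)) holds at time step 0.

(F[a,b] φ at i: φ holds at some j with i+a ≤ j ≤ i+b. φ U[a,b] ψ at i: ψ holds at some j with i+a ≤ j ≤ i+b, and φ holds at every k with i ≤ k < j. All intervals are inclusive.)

Check (C U[2,4] (A ∨ C)) at each j in [1,4]:
  j=1: fails
  j=2: holds
  j=3: fails
  j=4: fails
Found at j=2 → formula holds.

True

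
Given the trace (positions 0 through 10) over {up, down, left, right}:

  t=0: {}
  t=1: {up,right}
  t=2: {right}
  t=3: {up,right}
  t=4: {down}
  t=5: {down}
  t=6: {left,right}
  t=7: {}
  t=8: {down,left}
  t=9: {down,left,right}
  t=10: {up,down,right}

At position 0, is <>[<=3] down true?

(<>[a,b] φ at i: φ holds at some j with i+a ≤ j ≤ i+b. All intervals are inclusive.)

Check down at each j in [0,3]:
  j=0: false
  j=1: false
  j=2: false
  j=3: false
No position in the window satisfies it → formula fails.

Does not hold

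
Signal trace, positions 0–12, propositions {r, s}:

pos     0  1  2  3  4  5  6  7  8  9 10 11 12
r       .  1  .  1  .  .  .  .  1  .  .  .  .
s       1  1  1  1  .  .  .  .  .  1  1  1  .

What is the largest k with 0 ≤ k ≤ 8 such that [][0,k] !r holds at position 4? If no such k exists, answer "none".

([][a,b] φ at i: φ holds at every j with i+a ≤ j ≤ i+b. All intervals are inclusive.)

!r must hold from j=4 onward; find where it first fails.
  j=4: holds
  j=5: holds
  j=6: holds
  j=7: holds
  j=8: fails
Holds on [4,7], so largest k = 3.

3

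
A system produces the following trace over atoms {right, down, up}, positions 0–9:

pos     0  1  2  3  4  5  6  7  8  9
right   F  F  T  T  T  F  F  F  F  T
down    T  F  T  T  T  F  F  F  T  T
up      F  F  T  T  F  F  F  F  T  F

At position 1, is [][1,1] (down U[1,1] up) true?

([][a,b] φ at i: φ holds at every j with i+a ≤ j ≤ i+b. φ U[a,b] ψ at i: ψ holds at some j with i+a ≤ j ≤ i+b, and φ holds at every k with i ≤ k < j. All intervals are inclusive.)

Yes

Check (down U[1,1] up) at every j in [2,2]:
  j=2: holds
All positions satisfy it → formula holds.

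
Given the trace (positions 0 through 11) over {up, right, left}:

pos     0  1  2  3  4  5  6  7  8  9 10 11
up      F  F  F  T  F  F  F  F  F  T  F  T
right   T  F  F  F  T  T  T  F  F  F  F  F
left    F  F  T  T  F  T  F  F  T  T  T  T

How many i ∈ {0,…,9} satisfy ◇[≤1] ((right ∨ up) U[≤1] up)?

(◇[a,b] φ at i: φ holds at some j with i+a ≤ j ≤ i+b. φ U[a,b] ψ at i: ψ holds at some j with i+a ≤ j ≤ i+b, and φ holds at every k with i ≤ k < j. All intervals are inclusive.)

4

Evaluate at each i in [0,9]:
  i=0: ✗ (none in [0,1])
  i=1: ✗ (none in [1,2])
  i=2: ✓ (witness j=3)
  i=3: ✓ (witness j=3)
  i=4: ✗ (none in [4,5])
  i=5: ✗ (none in [5,6])
  i=6: ✗ (none in [6,7])
  i=7: ✗ (none in [7,8])
  i=8: ✓ (witness j=9)
  i=9: ✓ (witness j=9)
Positions where it holds: {2, 3, 8, 9} → 4.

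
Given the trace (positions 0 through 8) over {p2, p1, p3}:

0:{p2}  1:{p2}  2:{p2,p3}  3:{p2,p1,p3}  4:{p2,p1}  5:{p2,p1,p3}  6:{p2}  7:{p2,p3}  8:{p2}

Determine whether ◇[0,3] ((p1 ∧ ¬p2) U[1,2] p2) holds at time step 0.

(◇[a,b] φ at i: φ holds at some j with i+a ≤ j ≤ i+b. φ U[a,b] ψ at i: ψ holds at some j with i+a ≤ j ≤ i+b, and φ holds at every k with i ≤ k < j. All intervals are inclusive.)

Check ((p1 ∧ ¬p2) U[1,2] p2) at each j in [0,3]:
  j=0: fails
  j=1: fails
  j=2: fails
  j=3: fails
No position in the window satisfies it → formula fails.

False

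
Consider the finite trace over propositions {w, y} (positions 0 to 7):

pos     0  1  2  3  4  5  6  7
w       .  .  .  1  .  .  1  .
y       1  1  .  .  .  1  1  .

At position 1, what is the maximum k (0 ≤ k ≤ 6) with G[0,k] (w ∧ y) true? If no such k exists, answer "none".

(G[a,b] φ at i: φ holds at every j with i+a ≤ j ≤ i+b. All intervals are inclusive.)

none

(w ∧ y) must hold from j=1 onward; find where it first fails.
  j=1: fails → no k works.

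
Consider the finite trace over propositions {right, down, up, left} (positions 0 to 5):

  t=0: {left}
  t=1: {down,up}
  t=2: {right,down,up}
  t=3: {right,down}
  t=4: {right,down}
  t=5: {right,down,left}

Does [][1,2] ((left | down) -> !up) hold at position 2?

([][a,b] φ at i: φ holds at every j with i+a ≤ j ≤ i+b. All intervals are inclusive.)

Check ((left | down) -> !up) at every j in [3,4]:
  j=3: antecedent true; consequent true → ✓
  j=4: antecedent true; consequent true → ✓
All positions satisfy it → formula holds.

True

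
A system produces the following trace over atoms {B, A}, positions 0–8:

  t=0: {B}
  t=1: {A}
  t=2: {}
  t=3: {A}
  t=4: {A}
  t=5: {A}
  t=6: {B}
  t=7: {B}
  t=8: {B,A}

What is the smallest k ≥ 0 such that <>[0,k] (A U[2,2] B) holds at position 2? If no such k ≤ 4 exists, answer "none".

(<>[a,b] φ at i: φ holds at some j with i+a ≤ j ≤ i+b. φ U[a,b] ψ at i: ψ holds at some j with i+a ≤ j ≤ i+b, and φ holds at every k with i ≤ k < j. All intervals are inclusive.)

2

Scan j = 2,3,… for (A U[2,2] B):
  j=2: fails
  j=3: fails
  j=4: holds
First hit at j=4, so smallest k = 4-2 = 2.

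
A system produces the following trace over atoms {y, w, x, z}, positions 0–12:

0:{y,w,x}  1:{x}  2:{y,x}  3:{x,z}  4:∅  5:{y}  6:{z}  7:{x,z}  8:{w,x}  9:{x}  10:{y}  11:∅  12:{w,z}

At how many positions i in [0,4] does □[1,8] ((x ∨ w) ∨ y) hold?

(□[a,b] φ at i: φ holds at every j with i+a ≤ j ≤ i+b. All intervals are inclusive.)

0

Evaluate at each i in [0,4]:
  i=0: ✗ (fails at j=4)
  i=1: ✗ (fails at j=4)
  i=2: ✗ (fails at j=4)
  i=3: ✗ (fails at j=4)
  i=4: ✗ (fails at j=6)
Positions where it holds: {} → 0.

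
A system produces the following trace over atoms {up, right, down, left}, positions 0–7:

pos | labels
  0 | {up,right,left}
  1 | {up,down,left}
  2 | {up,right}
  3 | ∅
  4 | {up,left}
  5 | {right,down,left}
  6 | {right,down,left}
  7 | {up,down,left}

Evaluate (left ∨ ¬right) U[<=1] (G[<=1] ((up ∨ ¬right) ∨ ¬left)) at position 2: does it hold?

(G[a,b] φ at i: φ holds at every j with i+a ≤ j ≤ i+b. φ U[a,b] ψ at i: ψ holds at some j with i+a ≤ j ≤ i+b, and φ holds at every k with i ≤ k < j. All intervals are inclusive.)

Yes

Need some j in [2,3] with G[<=1] ((up ∨ ¬right) ∨ ¬left), and (left ∨ ¬right) at every k in [2,j-1].
  j=2: G[<=1] ((up ∨ ¬right) ∨ ¬left) holds; no prefix to check → satisfied.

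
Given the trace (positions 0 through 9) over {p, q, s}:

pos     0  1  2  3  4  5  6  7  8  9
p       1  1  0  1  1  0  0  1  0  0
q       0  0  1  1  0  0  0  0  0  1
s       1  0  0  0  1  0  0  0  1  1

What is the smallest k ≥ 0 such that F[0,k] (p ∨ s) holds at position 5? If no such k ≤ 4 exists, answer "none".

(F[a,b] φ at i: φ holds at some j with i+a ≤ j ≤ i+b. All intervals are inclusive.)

2

Scan j = 5,6,… for (p ∨ s):
  j=5: fails
  j=6: fails
  j=7: holds
First hit at j=7, so smallest k = 7-5 = 2.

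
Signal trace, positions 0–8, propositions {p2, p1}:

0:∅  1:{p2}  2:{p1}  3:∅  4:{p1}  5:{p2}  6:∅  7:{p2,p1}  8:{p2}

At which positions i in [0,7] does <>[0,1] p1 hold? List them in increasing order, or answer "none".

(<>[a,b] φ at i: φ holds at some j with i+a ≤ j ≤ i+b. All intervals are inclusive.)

Evaluate at each i in [0,7]:
  i=0: ✗ (none in [0,1])
  i=1: ✓ (witness j=2)
  i=2: ✓ (witness j=2)
  i=3: ✓ (witness j=4)
  i=4: ✓ (witness j=4)
  i=5: ✗ (none in [5,6])
  i=6: ✓ (witness j=7)
  i=7: ✓ (witness j=7)

1, 2, 3, 4, 6, 7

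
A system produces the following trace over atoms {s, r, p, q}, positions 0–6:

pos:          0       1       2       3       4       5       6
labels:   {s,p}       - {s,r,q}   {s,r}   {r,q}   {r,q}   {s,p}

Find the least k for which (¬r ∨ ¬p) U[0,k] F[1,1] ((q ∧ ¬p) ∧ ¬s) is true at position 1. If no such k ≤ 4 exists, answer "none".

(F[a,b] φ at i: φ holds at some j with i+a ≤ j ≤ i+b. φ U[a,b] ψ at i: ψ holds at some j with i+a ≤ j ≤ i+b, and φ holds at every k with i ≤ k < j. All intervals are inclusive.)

Need earliest j ≥ 1 with F[1,1] ((q ∧ ¬p) ∧ ¬s), and (¬r ∨ ¬p) at every k in [1,j-1].
  j=1: rhs fails.
  j=2: rhs fails.
  j=3: rhs holds; lhs holds on [1,2]. k = 2.

2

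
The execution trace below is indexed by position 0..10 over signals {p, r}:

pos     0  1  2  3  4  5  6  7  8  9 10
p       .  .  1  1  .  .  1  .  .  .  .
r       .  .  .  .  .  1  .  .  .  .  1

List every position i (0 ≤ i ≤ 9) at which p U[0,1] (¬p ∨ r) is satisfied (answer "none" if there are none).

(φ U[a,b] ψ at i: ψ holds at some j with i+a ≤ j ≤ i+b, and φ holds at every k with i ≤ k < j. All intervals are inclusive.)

0, 1, 3, 4, 5, 6, 7, 8, 9

Evaluate at each i in [0,9]:
  i=0: ✓ (rhs at j=0)
  i=1: ✓ (rhs at j=1)
  i=2: ✗ (no rhs in [2,3])
  i=3: ✓ (rhs at j=4; lhs holds on [3,3])
  i=4: ✓ (rhs at j=4)
  i=5: ✓ (rhs at j=5)
  i=6: ✓ (rhs at j=7; lhs holds on [6,6])
  i=7: ✓ (rhs at j=7)
  i=8: ✓ (rhs at j=8)
  i=9: ✓ (rhs at j=9)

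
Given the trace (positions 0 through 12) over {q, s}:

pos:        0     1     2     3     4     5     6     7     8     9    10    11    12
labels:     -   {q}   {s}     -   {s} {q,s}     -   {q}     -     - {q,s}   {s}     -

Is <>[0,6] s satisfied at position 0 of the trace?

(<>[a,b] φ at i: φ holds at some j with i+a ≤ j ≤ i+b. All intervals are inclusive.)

Yes

Check s at each j in [0,6]:
  j=0: false
  j=1: false
  j=2: true
  j=3: false
  j=4: true
  j=5: true
  j=6: false
Found at j=2 → formula holds.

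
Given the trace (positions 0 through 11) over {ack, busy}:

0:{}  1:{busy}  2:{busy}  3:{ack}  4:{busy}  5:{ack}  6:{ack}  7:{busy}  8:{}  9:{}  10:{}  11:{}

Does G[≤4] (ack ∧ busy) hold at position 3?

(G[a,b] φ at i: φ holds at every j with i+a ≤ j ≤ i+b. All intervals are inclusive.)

Check (ack ∧ busy) at every j in [3,7]:
  j=3: false
  j=4: false
  j=5: false
  j=6: false
  j=7: false
Fails at j=3 → formula fails.

False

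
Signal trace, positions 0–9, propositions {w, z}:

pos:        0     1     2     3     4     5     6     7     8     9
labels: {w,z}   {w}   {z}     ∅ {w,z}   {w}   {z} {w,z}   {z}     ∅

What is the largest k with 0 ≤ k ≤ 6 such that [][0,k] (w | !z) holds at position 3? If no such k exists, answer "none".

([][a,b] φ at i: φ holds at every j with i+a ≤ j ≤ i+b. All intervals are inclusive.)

(w | !z) must hold from j=3 onward; find where it first fails.
  j=3: holds
  j=4: holds
  j=5: holds
  j=6: fails
Holds on [3,5], so largest k = 2.

2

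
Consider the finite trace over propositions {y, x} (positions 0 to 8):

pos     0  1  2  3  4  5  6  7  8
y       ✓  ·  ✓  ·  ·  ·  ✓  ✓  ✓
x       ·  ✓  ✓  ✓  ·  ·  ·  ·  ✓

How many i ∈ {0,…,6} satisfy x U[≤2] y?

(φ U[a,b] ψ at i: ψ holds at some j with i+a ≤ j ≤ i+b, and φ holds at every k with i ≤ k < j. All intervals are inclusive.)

Evaluate at each i in [0,6]:
  i=0: ✓ (rhs at j=0)
  i=1: ✓ (rhs at j=2; lhs holds on [1,1])
  i=2: ✓ (rhs at j=2)
  i=3: ✗ (no rhs in [3,5])
  i=4: ✗ (lhs fails at k=4 before rhs at j=6)
  i=5: ✗ (lhs fails at k=5 before rhs at j=6)
  i=6: ✓ (rhs at j=6)
Positions where it holds: {0, 1, 2, 6} → 4.

4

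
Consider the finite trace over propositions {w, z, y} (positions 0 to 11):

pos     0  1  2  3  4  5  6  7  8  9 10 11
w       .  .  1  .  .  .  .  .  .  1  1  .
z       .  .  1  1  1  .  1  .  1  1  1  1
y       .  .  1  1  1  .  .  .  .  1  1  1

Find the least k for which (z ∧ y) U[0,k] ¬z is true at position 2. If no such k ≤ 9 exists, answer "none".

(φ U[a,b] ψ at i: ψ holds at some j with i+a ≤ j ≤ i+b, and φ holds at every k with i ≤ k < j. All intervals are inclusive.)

3

Need earliest j ≥ 2 with ¬z, and (z ∧ y) at every k in [2,j-1].
  j=2: rhs fails.
  j=3: rhs fails.
  j=4: rhs fails.
  j=5: rhs holds; lhs holds on [2,4]. k = 3.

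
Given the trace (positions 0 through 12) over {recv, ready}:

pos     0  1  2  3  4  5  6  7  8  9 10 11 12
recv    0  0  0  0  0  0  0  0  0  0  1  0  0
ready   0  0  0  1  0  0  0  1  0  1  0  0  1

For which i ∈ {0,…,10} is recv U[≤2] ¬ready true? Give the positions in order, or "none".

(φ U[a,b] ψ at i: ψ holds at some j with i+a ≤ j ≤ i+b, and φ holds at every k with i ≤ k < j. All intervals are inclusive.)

0, 1, 2, 4, 5, 6, 8, 10

Evaluate at each i in [0,10]:
  i=0: ✓ (rhs at j=0)
  i=1: ✓ (rhs at j=1)
  i=2: ✓ (rhs at j=2)
  i=3: ✗ (lhs fails at k=3 before rhs at j=4)
  i=4: ✓ (rhs at j=4)
  i=5: ✓ (rhs at j=5)
  i=6: ✓ (rhs at j=6)
  i=7: ✗ (lhs fails at k=7 before rhs at j=8)
  i=8: ✓ (rhs at j=8)
  i=9: ✗ (lhs fails at k=9 before rhs at j=10)
  i=10: ✓ (rhs at j=10)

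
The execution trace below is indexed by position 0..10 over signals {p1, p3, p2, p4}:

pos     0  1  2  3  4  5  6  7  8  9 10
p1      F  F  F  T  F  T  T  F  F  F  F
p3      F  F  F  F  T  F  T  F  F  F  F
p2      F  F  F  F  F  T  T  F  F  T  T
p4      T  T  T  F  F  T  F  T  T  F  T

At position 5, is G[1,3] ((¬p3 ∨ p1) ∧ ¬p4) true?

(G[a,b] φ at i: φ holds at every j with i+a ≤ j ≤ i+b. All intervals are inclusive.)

False

Check ((¬p3 ∨ p1) ∧ ¬p4) at every j in [6,8]:
  j=6: true
  j=7: false
  j=8: false
Fails at j=7 → formula fails.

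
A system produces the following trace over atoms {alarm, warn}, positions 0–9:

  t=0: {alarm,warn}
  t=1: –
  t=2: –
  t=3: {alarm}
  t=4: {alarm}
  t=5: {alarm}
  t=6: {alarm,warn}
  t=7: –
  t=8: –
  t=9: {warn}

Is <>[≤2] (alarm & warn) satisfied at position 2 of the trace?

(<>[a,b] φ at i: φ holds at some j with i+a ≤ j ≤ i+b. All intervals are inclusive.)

No

Check (alarm & warn) at each j in [2,4]:
  j=2: false
  j=3: false
  j=4: false
No position in the window satisfies it → formula fails.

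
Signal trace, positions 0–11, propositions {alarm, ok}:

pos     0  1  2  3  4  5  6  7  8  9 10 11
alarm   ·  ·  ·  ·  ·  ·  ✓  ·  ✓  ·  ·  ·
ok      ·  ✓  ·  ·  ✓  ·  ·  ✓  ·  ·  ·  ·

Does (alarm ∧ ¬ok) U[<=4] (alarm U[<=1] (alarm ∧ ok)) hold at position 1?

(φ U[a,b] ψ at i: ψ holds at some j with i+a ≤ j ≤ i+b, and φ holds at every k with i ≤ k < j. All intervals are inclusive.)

No

Need some j in [1,5] with (alarm U[<=1] (alarm ∧ ok)), and (alarm ∧ ¬ok) at every k in [1,j-1].
  j=1: (alarm U[<=1] (alarm ∧ ok)) — fails.
  j=2: (alarm U[<=1] (alarm ∧ ok)) — fails.
  j=3: (alarm U[<=1] (alarm ∧ ok)) — fails.
  j=4: (alarm U[<=1] (alarm ∧ ok)) — fails.
  j=5: (alarm U[<=1] (alarm ∧ ok)) — fails.
No j in the window works → until fails.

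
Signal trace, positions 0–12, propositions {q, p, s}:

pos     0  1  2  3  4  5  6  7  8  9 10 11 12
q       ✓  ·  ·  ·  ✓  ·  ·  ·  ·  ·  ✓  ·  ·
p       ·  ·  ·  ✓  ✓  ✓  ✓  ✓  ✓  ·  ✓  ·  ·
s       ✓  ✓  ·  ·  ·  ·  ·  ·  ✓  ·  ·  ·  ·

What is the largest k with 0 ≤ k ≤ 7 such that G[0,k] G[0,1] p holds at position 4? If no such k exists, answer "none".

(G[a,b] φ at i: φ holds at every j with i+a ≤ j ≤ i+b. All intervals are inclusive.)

G[0,1] p must hold from j=4 onward; find where it first fails.
  j=4: holds
  j=5: holds
  j=6: holds
  j=7: holds
  j=8: fails
Holds on [4,7], so largest k = 3.

3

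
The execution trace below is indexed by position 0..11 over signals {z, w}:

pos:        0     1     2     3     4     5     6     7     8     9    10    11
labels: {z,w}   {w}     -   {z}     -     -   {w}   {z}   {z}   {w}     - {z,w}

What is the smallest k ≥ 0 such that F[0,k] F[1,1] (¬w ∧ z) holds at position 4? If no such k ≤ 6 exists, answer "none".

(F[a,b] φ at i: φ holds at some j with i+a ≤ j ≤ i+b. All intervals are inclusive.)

Scan j = 4,5,… for F[1,1] (¬w ∧ z):
  j=4: fails
  j=5: fails
  j=6: holds
First hit at j=6, so smallest k = 6-4 = 2.

2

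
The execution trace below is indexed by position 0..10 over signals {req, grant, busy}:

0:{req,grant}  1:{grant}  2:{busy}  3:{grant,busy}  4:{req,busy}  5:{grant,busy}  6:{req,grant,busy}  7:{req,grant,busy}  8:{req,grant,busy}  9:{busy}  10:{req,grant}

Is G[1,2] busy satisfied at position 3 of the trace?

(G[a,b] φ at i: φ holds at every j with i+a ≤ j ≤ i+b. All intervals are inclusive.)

Check busy at every j in [4,5]:
  j=4: true
  j=5: true
All positions satisfy it → formula holds.

Yes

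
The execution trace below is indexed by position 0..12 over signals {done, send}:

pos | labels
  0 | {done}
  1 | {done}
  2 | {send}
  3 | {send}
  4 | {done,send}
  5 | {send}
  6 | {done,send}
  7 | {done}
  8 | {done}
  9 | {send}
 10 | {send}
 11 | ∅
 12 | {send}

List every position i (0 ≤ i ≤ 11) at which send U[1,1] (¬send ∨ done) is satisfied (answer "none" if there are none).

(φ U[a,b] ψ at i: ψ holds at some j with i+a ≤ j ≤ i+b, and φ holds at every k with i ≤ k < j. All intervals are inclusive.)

3, 5, 6, 10

Evaluate at each i in [0,11]:
  i=0: ✗ (lhs fails at k=0 before rhs at j=1)
  i=1: ✗ (no rhs in [2,2])
  i=2: ✗ (no rhs in [3,3])
  i=3: ✓ (rhs at j=4; lhs holds on [3,3])
  i=4: ✗ (no rhs in [5,5])
  i=5: ✓ (rhs at j=6; lhs holds on [5,5])
  i=6: ✓ (rhs at j=7; lhs holds on [6,6])
  i=7: ✗ (lhs fails at k=7 before rhs at j=8)
  i=8: ✗ (no rhs in [9,9])
  i=9: ✗ (no rhs in [10,10])
  i=10: ✓ (rhs at j=11; lhs holds on [10,10])
  i=11: ✗ (no rhs in [12,12])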